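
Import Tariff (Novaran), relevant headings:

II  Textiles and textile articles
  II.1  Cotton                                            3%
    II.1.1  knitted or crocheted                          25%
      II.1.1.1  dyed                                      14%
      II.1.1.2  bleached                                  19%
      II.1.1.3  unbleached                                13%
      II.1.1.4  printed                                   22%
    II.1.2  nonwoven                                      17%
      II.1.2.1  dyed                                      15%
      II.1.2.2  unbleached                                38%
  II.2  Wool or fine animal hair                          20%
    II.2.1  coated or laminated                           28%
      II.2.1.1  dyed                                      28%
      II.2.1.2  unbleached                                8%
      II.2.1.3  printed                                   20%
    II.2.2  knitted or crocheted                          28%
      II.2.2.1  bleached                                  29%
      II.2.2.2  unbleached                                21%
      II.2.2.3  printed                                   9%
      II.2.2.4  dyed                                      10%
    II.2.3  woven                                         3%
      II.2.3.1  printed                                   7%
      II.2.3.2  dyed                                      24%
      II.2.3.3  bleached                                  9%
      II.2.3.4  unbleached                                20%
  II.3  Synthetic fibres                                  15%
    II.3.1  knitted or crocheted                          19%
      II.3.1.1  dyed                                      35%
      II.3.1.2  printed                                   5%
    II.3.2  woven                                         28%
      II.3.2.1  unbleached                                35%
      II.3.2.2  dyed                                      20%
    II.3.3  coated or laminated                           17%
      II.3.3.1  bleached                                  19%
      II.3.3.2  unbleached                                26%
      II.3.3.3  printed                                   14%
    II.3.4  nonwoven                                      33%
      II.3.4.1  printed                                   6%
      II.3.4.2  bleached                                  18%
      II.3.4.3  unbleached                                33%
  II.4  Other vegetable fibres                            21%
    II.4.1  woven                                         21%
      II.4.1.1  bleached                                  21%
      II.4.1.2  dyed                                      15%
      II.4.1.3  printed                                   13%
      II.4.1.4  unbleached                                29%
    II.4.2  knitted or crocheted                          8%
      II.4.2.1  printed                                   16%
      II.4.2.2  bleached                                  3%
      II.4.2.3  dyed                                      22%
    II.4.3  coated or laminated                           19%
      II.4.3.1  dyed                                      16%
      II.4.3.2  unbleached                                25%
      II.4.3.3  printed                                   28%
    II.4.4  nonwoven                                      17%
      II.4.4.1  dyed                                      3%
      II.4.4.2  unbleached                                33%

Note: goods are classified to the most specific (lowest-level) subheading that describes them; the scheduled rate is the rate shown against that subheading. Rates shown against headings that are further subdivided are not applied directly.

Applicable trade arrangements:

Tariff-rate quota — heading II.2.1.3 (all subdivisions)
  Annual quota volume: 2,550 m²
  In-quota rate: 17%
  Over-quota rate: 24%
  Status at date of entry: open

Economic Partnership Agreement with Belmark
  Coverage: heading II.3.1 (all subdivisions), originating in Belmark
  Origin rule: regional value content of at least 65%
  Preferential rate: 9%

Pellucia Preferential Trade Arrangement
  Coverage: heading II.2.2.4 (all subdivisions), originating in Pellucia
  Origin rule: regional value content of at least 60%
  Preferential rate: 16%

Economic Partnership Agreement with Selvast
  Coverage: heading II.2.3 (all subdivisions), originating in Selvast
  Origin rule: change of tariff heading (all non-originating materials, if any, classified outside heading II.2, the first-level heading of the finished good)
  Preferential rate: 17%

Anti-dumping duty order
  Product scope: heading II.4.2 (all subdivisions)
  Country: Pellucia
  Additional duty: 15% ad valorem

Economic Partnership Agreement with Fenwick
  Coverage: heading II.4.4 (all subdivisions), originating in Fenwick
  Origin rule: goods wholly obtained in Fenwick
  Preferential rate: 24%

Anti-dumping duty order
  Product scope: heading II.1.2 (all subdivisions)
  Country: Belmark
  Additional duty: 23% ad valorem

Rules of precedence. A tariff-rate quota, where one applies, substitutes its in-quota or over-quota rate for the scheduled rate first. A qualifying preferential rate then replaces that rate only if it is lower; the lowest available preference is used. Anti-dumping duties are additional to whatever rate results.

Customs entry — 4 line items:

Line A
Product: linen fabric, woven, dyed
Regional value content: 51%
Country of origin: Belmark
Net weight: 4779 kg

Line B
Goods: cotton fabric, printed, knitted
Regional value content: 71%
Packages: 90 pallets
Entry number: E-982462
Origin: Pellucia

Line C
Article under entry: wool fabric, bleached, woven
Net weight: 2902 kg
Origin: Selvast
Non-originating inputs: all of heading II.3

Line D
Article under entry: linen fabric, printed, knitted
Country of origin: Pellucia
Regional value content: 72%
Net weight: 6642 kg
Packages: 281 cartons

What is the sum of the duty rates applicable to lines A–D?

Line A: linen → II.4; woven → II.4.1; dyed → II.4.1.2. Scheduled 15%. Belmark agreement on II.3.1: II.4.1.2 not covered. → 15%.
Line B: cotton → II.1; knitted → II.1.1; printed → II.1.1.4. Scheduled 22%. Pellucia agreement on II.2.2.4: II.1.1.4 not covered. → 22%.
Line C: wool → II.2; woven → II.2.3; bleached → II.2.3.3. Scheduled 9%. Selvast agreement on II.2.3: CTH met → 17% available; preference 17% not lower than 9% → no reduction. → 9%.
Line D: linen → II.4; knitted → II.4.2; printed → II.4.2.1. Scheduled 16%. Pellucia agreement on II.2.2.4: II.4.2.1 not covered; anti-dumping (Pellucia, II.4.2): +15%; total 16% + 15% = 31%. → 31%.
Sum: 15% + 22% + 9% + 31% = 77%.

77%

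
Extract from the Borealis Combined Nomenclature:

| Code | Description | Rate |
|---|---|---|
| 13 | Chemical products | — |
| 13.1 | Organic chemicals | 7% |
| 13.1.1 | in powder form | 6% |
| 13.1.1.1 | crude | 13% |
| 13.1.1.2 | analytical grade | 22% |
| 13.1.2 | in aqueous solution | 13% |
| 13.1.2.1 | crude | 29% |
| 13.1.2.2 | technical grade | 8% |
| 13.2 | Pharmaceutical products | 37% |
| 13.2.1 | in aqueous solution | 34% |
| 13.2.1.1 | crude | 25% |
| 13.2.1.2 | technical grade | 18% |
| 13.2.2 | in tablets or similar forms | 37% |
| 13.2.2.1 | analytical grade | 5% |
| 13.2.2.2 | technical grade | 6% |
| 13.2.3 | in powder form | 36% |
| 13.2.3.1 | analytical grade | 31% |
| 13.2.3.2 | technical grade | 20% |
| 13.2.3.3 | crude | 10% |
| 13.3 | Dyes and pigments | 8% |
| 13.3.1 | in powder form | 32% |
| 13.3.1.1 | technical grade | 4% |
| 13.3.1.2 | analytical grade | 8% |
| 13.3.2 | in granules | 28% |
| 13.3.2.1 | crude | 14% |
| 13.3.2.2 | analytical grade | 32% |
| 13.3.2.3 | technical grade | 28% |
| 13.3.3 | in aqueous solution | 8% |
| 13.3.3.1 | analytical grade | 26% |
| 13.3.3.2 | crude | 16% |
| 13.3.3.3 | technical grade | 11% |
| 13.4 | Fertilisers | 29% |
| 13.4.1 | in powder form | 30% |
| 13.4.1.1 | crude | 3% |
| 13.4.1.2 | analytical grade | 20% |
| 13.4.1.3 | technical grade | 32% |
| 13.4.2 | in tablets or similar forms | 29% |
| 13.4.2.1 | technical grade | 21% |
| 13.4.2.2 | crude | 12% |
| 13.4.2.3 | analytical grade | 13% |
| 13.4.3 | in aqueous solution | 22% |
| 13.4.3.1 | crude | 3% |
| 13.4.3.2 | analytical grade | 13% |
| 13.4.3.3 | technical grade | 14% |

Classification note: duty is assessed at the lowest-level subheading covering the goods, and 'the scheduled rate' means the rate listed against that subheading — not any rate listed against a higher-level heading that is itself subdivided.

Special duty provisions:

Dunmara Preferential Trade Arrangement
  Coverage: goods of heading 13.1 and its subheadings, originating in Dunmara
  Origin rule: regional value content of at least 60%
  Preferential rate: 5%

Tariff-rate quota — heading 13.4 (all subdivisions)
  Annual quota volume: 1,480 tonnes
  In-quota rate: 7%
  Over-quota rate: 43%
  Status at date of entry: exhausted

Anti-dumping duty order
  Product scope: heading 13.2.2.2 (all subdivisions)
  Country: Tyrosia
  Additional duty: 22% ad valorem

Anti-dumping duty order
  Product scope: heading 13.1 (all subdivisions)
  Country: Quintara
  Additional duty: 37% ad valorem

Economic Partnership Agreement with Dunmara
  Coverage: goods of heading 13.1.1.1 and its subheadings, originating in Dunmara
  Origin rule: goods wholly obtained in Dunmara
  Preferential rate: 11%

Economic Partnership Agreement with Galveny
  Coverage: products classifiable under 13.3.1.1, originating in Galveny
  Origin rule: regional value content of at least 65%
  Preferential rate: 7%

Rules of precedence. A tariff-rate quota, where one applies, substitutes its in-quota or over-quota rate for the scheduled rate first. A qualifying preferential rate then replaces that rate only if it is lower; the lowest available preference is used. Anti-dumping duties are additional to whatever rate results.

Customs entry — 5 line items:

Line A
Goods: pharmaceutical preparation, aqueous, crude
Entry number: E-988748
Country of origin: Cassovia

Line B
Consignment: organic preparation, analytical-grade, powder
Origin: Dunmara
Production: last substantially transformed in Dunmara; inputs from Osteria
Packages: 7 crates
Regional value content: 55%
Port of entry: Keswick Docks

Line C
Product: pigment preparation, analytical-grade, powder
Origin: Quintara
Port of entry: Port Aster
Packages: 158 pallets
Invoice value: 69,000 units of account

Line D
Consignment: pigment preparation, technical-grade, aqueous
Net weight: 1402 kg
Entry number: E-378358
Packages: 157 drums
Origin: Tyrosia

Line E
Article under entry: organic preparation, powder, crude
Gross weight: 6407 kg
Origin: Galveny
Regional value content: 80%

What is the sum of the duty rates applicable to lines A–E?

Line A: pharmaceutical → 13.2; aqueous → 13.2.1; crude → 13.2.1.1. Scheduled 25%. No special measure applies. → 25%.
Line B: organic → 13.1; powder → 13.1.1; analytical-grade → 13.1.1.2. Scheduled 22%. Dunmara agreement on 13.1: RVC < 60%; Dunmara agreement on 13.1.1.1: 13.1.1.2 not covered. → 22%.
Line C: pigment → 13.3; powder → 13.3.1; analytical-grade → 13.3.1.2. Scheduled 8%. No special measure applies. → 8%.
Line D: pigment → 13.3; aqueous → 13.3.3; technical-grade → 13.3.3.3. Scheduled 11%. No special measure applies. → 11%.
Line E: organic → 13.1; powder → 13.1.1; crude → 13.1.1.1. Scheduled 13%. Galveny agreement on 13.3.1.1: 13.1.1.1 not covered. → 13%.
Sum: 25% + 22% + 8% + 11% + 13% = 79%.

79%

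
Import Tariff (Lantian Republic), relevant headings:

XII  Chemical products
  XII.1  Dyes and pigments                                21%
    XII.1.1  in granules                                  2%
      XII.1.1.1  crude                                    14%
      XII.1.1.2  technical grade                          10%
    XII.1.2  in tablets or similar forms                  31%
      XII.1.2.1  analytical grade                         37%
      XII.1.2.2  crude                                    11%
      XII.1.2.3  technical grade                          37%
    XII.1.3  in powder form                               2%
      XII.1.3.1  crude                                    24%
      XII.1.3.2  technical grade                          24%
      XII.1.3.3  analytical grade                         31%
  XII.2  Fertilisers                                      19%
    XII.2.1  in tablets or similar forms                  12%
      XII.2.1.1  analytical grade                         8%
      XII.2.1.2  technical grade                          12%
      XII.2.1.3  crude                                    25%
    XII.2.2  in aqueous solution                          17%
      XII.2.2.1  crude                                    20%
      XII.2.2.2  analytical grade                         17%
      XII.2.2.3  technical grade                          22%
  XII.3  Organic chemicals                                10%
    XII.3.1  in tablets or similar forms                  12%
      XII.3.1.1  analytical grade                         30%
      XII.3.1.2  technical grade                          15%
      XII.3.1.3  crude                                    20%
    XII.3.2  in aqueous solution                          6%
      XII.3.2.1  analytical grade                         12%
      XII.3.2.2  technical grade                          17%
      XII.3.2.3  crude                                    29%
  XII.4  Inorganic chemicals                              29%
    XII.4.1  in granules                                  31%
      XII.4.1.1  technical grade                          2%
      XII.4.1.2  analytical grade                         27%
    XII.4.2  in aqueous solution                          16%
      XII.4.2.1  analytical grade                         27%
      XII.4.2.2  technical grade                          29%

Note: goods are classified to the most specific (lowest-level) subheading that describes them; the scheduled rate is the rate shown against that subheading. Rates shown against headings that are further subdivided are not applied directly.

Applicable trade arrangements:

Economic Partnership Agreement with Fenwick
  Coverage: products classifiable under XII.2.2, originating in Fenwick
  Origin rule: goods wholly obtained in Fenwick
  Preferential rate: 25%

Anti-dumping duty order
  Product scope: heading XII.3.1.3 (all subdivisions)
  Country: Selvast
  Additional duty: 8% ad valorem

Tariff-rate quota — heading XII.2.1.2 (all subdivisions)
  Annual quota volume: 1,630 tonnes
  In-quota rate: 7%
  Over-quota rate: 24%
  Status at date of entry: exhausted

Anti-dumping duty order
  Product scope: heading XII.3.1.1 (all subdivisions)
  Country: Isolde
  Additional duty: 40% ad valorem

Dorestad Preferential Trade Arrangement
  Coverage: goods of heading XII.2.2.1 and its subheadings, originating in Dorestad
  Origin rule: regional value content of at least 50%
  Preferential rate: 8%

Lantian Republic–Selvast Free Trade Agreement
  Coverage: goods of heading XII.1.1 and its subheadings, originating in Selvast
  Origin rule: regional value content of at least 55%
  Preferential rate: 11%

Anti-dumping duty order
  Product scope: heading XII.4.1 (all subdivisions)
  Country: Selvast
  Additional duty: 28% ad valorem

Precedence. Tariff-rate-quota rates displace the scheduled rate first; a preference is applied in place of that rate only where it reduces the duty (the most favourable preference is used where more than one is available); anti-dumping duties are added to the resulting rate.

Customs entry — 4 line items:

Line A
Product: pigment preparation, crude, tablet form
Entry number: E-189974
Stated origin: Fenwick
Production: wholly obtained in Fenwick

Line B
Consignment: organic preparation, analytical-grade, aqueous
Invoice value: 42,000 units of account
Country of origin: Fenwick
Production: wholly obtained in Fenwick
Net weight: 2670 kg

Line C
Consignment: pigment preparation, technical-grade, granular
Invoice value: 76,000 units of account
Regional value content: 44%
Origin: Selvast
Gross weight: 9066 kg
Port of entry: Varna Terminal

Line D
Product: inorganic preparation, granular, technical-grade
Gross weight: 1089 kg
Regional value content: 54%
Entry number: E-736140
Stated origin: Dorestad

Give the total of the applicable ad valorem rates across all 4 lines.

Line A: pigment → XII.1; tablet form → XII.1.2; crude → XII.1.2.2. Scheduled 11%. Fenwick agreement on XII.2.2: XII.1.2.2 not covered. → 11%.
Line B: organic → XII.3; aqueous → XII.3.2; analytical-grade → XII.3.2.1. Scheduled 12%. Fenwick agreement on XII.2.2: XII.3.2.1 not covered. → 12%.
Line C: pigment → XII.1; granular → XII.1.1; technical-grade → XII.1.1.2. Scheduled 10%. Selvast agreement on XII.1.1: RVC < 55%. → 10%.
Line D: inorganic → XII.4; granular → XII.4.1; technical-grade → XII.4.1.1. Scheduled 2%. Dorestad agreement on XII.2.2.1: XII.4.1.1 not covered. → 2%.
Sum: 11% + 12% + 10% + 2% = 35%.

35%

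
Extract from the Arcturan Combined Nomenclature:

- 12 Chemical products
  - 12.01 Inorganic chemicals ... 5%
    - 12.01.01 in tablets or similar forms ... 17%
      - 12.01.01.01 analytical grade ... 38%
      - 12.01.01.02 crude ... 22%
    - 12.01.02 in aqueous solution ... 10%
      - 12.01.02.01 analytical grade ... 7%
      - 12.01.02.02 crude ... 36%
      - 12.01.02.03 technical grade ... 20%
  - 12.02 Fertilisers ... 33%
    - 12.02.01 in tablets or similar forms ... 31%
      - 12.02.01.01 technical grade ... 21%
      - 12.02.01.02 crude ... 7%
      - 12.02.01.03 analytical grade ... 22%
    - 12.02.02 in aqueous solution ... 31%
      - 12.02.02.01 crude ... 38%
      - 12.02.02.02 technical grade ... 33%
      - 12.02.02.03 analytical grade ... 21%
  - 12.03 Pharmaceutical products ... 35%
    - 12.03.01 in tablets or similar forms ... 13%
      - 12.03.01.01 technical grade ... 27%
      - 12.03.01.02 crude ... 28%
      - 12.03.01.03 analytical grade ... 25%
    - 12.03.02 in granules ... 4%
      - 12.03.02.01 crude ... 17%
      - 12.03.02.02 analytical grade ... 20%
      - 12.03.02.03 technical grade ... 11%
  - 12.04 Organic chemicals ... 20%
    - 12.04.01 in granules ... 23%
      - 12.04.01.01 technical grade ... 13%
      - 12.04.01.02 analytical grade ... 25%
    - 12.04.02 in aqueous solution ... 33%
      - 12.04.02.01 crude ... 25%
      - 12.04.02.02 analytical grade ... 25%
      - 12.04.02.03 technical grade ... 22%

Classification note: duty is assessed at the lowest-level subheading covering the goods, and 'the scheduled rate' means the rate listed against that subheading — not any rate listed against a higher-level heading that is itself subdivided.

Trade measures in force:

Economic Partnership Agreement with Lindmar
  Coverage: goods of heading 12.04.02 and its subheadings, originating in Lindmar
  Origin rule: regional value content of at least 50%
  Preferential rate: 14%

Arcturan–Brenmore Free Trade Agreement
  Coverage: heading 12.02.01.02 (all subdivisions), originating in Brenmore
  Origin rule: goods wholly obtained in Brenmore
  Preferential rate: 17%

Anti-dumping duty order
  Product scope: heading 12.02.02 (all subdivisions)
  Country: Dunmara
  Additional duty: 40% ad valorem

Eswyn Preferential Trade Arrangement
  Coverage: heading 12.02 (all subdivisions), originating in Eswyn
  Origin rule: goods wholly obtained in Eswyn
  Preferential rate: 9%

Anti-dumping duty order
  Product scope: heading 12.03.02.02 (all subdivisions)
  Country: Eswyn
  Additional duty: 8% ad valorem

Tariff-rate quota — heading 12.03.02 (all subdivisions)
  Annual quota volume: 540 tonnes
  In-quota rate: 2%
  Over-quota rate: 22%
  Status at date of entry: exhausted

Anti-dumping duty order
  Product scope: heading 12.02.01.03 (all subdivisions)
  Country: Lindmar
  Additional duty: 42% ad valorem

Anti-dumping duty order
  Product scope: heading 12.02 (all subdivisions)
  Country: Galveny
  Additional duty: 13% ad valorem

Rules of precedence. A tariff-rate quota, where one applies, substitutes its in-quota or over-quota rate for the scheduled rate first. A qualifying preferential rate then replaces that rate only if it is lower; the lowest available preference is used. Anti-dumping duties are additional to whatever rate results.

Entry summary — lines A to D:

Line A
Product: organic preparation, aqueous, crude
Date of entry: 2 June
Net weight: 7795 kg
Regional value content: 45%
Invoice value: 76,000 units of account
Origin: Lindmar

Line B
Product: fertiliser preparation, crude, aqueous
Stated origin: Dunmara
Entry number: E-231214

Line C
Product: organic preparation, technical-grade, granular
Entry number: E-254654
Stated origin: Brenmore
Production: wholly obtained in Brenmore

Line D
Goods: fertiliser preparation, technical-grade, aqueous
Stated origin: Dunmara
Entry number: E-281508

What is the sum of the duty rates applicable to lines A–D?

189%

Line A: organic → 12.04; aqueous → 12.04.02; crude → 12.04.02.01. Scheduled 25%. Lindmar agreement on 12.04.02: RVC < 50%. → 25%.
Line B: fertiliser → 12.02; aqueous → 12.02.02; crude → 12.02.02.01. Scheduled 38%. anti-dumping (Dunmara, 12.02.02): +40%; total 38% + 40% = 78%. → 78%.
Line C: organic → 12.04; granular → 12.04.01; technical-grade → 12.04.01.01. Scheduled 13%. Brenmore agreement on 12.02.01.02: 12.04.01.01 not covered. → 13%.
Line D: fertiliser → 12.02; aqueous → 12.02.02; technical-grade → 12.02.02.02. Scheduled 33%. anti-dumping (Dunmara, 12.02.02): +40%; total 33% + 40% = 73%. → 73%.
Sum: 25% + 78% + 13% + 73% = 189%.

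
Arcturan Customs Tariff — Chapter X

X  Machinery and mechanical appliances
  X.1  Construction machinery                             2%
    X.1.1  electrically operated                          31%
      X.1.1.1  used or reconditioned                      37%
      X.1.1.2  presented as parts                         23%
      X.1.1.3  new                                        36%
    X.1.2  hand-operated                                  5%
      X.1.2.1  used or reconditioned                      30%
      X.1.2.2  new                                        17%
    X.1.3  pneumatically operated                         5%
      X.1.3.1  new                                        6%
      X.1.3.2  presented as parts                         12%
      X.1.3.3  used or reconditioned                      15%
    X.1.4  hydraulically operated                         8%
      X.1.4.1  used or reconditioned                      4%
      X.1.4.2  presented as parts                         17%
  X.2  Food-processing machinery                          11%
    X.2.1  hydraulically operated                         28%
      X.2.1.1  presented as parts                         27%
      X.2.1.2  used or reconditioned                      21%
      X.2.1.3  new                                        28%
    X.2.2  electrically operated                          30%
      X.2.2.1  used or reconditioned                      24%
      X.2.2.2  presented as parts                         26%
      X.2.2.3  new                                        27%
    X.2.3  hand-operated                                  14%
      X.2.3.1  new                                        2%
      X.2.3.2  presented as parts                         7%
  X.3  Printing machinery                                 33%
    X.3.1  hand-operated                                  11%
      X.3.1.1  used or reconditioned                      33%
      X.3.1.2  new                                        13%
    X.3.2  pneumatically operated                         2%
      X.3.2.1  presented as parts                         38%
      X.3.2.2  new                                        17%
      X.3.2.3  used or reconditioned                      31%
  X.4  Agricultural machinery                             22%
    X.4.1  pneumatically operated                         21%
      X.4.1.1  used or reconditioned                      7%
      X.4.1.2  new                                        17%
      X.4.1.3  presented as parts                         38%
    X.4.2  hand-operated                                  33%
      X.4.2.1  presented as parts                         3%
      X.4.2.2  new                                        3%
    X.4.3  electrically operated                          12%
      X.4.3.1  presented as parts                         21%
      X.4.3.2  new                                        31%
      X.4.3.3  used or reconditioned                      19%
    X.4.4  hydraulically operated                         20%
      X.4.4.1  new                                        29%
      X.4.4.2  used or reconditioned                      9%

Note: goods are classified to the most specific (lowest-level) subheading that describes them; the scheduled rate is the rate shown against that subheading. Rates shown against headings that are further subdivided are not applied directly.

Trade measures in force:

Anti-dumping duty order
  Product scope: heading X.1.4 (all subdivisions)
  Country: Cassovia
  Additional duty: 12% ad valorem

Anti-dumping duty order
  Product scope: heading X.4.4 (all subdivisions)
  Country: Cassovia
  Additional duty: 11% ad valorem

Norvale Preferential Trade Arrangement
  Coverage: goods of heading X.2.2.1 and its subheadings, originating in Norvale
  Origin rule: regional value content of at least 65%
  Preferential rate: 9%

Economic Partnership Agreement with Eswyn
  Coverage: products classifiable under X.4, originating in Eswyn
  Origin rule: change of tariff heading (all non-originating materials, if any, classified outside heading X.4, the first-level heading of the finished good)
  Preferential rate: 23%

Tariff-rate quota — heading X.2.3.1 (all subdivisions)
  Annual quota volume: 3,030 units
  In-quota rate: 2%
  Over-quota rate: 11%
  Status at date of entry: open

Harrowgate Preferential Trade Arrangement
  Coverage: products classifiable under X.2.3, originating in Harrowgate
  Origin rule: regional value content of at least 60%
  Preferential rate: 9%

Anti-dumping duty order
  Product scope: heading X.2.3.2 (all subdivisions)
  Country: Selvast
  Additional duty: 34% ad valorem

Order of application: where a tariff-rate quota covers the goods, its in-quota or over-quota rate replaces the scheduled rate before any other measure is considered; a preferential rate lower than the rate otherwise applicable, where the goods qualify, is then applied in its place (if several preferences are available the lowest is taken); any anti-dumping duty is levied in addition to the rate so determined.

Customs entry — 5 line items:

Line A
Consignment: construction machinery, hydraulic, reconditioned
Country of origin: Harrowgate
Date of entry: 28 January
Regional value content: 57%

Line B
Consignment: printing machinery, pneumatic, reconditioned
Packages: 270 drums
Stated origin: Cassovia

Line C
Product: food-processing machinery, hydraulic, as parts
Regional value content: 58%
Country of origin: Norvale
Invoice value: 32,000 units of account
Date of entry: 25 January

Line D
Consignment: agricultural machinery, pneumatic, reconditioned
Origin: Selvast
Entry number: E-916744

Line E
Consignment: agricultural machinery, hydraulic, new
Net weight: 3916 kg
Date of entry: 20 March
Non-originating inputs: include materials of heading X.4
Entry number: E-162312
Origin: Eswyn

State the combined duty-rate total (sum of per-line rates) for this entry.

98%

Line A: construction → X.1; hydraulic → X.1.4; reconditioned → X.1.4.1. Scheduled 4%. Harrowgate agreement on X.2.3: X.1.4.1 not covered. → 4%.
Line B: printing → X.3; pneumatic → X.3.2; reconditioned → X.3.2.3. Scheduled 31%. No special measure applies. → 31%.
Line C: food-processing → X.2; hydraulic → X.2.1; as parts → X.2.1.1. Scheduled 27%. Norvale agreement on X.2.2.1: X.2.1.1 not covered. → 27%.
Line D: agricultural → X.4; pneumatic → X.4.1; reconditioned → X.4.1.1. Scheduled 7%. No special measure applies. → 7%.
Line E: agricultural → X.4; hydraulic → X.4.4; new → X.4.4.1. Scheduled 29%. Eswyn agreement on X.4: CTH not met. → 29%.
Sum: 4% + 31% + 27% + 7% + 29% = 98%.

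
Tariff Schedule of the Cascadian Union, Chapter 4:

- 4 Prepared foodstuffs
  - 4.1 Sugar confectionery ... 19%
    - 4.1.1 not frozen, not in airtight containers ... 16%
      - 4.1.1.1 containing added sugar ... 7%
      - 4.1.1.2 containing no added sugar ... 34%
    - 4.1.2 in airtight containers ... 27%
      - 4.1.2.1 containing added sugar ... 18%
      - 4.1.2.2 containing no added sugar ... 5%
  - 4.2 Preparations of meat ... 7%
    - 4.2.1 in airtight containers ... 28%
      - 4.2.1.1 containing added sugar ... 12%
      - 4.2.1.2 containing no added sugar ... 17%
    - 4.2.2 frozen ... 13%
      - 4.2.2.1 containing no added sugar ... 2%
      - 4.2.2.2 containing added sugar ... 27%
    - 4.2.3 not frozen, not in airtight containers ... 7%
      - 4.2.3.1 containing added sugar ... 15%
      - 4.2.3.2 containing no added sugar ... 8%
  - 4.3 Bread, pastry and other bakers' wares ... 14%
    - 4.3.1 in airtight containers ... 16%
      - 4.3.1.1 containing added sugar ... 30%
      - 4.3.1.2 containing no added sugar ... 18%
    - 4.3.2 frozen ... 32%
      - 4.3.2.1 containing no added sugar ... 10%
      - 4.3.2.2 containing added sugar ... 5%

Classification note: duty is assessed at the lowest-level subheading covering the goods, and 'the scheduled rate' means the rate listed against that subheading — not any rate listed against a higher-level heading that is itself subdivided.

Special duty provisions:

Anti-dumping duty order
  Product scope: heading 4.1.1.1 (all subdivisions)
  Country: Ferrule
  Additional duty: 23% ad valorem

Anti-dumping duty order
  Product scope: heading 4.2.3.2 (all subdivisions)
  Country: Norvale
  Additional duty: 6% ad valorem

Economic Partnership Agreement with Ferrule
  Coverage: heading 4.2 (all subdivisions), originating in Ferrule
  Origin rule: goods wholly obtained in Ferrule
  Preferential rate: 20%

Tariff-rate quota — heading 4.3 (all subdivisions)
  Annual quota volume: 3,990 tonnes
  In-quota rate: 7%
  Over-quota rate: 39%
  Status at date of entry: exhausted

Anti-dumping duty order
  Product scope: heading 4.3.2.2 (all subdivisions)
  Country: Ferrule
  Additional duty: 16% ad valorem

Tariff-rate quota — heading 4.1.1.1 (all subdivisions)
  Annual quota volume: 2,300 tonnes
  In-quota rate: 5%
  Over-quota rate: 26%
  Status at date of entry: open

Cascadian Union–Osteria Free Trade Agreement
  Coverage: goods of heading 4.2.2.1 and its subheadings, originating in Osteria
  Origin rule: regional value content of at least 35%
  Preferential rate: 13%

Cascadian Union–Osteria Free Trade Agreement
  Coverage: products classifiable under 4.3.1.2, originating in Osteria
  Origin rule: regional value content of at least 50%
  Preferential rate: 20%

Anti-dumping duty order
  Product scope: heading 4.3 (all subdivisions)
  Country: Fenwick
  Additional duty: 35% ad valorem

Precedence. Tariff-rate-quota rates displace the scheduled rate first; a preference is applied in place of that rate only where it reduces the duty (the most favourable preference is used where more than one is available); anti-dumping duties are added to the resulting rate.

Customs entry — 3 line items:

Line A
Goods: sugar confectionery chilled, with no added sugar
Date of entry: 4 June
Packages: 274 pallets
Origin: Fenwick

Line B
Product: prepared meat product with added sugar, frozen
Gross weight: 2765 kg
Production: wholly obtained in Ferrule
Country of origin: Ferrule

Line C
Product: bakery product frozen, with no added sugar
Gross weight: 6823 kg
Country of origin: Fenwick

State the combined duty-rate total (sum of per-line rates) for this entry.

128%

Line A: sugar confectionery → 4.1; chilled → 4.1.1; with no added sugar → 4.1.1.2. Scheduled 34%. No special measure applies. → 34%.
Line B: prepared meat product → 4.2; frozen → 4.2.2; with added sugar → 4.2.2.2. Scheduled 27%. Ferrule agreement on 4.2: wholly obtained → 20% available; preferential 20%. → 20%.
Line C: bakery product → 4.3; frozen → 4.3.2; with no added sugar → 4.3.2.1. Scheduled 10%. quota on 4.3 exhausted → over-quota 39%; anti-dumping (Fenwick, 4.3): +35%; total 39% + 35% = 74%. → 74%.
Sum: 34% + 20% + 74% = 128%.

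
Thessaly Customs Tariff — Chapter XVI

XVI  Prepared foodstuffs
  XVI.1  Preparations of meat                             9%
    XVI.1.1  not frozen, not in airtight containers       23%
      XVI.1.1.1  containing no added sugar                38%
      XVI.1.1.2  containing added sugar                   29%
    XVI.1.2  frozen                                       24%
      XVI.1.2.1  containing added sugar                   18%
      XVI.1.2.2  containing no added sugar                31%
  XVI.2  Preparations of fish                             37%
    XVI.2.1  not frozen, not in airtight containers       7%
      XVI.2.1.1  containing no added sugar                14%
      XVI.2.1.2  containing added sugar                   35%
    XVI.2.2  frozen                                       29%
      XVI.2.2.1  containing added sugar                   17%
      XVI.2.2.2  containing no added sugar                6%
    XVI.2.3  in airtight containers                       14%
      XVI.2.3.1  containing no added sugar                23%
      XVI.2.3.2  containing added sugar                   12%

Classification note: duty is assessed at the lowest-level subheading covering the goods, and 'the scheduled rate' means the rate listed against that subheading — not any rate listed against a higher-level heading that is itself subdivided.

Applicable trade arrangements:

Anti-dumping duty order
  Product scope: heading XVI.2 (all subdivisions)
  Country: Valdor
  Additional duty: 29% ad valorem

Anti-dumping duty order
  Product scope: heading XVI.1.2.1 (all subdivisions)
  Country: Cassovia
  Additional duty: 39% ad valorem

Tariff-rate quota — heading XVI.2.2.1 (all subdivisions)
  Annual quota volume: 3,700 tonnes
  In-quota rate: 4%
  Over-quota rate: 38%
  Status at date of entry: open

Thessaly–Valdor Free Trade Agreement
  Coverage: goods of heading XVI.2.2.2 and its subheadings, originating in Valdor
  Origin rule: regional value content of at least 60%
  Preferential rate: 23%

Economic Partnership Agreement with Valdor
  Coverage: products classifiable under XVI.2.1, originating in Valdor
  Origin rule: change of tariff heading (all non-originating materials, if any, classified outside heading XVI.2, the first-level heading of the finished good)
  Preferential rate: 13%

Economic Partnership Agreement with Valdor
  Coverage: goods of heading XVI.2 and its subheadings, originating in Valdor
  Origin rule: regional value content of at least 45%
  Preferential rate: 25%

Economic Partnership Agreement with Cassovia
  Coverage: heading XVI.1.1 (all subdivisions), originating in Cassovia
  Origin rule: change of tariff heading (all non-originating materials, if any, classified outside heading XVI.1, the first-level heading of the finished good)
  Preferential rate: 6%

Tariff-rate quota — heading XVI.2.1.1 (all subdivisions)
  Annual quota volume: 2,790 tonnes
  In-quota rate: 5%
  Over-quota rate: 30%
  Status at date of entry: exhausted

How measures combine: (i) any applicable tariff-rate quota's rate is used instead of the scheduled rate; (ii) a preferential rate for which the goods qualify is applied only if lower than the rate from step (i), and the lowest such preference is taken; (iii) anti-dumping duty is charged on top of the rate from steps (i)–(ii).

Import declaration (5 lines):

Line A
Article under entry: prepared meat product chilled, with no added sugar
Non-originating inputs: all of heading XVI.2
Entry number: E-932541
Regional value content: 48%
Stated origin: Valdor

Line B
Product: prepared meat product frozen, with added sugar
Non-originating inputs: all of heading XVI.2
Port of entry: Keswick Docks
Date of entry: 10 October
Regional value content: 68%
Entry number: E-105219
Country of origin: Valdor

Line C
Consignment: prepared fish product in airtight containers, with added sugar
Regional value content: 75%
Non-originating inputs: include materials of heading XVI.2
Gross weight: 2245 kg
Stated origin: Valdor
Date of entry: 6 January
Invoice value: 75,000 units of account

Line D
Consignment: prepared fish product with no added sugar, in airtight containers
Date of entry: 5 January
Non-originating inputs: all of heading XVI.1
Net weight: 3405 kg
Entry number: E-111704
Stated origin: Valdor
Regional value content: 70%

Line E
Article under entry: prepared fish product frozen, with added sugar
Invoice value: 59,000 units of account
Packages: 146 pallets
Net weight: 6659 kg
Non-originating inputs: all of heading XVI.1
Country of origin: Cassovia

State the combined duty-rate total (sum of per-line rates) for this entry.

153%

Line A: prepared meat product → XVI.1; chilled → XVI.1.1; with no added sugar → XVI.1.1.1. Scheduled 38%. Valdor agreement on XVI.2.2.2: XVI.1.1.1 not covered; Valdor agreement on XVI.2.1: XVI.1.1.1 not covered; Valdor agreement on XVI.2: XVI.1.1.1 not covered. → 38%.
Line B: prepared meat product → XVI.1; frozen → XVI.1.2; with added sugar → XVI.1.2.1. Scheduled 18%. Valdor agreement on XVI.2.2.2: XVI.1.2.1 not covered; Valdor agreement on XVI.2.1: XVI.1.2.1 not covered; Valdor agreement on XVI.2: XVI.1.2.1 not covered. → 18%.
Line C: prepared fish product → XVI.2; in airtight containers → XVI.2.3; with added sugar → XVI.2.3.2. Scheduled 12%. Valdor agreement on XVI.2.2.2: XVI.2.3.2 not covered; Valdor agreement on XVI.2.1: XVI.2.3.2 not covered; Valdor agreement on XVI.2: RVC ≥ 45% → 25% available; preference 25% not lower than 12% → no reduction; anti-dumping (Valdor, XVI.2): +29%; total 12% + 29% = 41%. → 41%.
Line D: prepared fish product → XVI.2; in airtight containers → XVI.2.3; with no added sugar → XVI.2.3.1. Scheduled 23%. Valdor agreement on XVI.2.2.2: XVI.2.3.1 not covered; Valdor agreement on XVI.2.1: XVI.2.3.1 not covered; Valdor agreement on XVI.2: RVC ≥ 45% → 25% available; preference 25% not lower than 23% → no reduction; anti-dumping (Valdor, XVI.2): +29%; total 23% + 29% = 52%. → 52%.
Line E: prepared fish product → XVI.2; frozen → XVI.2.2; with added sugar → XVI.2.2.1. Scheduled 17%. quota on XVI.2.2.1 open → in-quota 4%; Cassovia agreement on XVI.1.1: XVI.2.2.1 not covered. → 4%.
Sum: 38% + 18% + 41% + 52% + 4% = 153%.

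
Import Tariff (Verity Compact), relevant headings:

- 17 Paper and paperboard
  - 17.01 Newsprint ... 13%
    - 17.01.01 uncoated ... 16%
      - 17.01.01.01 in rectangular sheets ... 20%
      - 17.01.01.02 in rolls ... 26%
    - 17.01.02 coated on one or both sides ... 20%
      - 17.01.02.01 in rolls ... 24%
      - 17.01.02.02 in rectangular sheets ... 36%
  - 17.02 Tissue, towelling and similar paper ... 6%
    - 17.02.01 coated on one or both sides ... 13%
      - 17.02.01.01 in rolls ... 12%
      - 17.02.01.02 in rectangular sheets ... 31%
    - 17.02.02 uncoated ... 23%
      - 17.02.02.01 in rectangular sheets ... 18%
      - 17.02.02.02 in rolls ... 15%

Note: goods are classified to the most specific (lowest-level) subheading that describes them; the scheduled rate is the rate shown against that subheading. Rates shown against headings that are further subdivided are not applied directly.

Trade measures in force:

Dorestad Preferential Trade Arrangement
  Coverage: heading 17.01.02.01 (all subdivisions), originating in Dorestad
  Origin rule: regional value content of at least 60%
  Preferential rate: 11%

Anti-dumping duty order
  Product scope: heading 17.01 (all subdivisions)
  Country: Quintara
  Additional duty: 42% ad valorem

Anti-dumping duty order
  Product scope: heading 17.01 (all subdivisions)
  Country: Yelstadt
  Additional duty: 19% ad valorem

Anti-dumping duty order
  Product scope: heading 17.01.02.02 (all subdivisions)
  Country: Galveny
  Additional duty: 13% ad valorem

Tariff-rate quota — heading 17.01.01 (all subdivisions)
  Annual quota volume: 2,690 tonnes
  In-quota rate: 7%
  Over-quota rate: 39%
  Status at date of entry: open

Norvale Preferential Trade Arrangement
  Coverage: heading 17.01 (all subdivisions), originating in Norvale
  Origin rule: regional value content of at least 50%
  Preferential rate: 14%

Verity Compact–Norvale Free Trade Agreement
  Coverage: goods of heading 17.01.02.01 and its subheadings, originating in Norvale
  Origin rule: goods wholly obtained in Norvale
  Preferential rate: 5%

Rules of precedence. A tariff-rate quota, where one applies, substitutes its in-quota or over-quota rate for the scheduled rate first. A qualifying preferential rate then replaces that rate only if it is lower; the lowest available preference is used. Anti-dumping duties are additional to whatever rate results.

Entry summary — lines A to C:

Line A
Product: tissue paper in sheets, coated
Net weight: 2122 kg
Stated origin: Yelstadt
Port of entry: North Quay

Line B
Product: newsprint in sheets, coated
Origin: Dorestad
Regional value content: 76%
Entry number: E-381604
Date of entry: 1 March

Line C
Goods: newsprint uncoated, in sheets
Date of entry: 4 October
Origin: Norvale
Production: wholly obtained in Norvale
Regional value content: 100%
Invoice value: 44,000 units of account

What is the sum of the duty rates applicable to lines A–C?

Line A: tissue paper → 17.02; coated → 17.02.01; in sheets → 17.02.01.02. Scheduled 31%. No special measure applies. → 31%.
Line B: newsprint → 17.01; coated → 17.01.02; in sheets → 17.01.02.02. Scheduled 36%. Dorestad agreement on 17.01.02.01: 17.01.02.02 not covered. → 36%.
Line C: newsprint → 17.01; uncoated → 17.01.01; in sheets → 17.01.01.01. Scheduled 20%. quota on 17.01.01 open → in-quota 7%; Norvale agreement on 17.01: RVC ≥ 50% → 14% available; Norvale agreement on 17.01.02.01: 17.01.01.01 not covered; preference 14% not lower than 7% → no reduction. → 7%.
Sum: 31% + 36% + 7% = 74%.

74%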